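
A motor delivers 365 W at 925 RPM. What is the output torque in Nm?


omega = 925 * 2*pi/60 = 96.8658 rad/s
tau = P / omega = 365 / 96.8658
= 3.7681 Nm


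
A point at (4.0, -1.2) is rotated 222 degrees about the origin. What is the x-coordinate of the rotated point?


x' = x*cos(theta) - y*sin(theta)
cos(222 deg) = -0.7431, sin(222 deg) = -0.6691
x' = 4.0 * -0.7431 - -1.2 * -0.6691
= -2.9726 - 0.803
= -3.7755


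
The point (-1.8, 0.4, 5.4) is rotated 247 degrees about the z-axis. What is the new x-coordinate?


Rotation about z-axis: x' = x*cos(theta) - y*sin(theta)
= -1.8 * -0.3907 - 0.4 * -0.9205
= 1.0715


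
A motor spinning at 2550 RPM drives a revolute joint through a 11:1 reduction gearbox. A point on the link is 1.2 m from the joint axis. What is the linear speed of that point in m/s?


omega_motor = 2550 * 2*pi/60 = 267.0354 rad/s
omega_joint = omega_motor / 11 = 24.2759 rad/s
v = omega_joint * r = 24.2759 * 1.2
= 29.1311 m/s


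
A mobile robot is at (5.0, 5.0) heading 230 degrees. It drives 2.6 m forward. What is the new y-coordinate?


y_new = y0 + d*sin(theta)
= 5.0 + 2.6*sin(230)
= 5.0 + -1.9917
= 3.0083


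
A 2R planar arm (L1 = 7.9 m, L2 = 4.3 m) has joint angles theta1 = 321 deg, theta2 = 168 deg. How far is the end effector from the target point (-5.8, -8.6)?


End effector via forward kinematics:
x = L1*cos(t1) + L2*cos(t1+t2) = 3.4334
y = L1*sin(t1) + L2*sin(t1+t2) = -1.6299
Distance to target:
d = sqrt((-5.8 - 3.4334)^2 + (-8.6 - -1.6299)^2)
= sqrt(85.2552 + 48.5822)
= 11.5688 m


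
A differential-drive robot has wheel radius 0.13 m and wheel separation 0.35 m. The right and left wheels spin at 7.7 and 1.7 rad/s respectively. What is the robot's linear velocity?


vR = r*wR = 0.13*7.7 = 1.001 m/s
vL = r*wL = 0.13*1.7 = 0.221 m/s
v = (vR+vL)/2 = 0.611 m/s
omega = (vR-vL)/L = 2.2286 rad/s
linear velocity = 0.611 m/s


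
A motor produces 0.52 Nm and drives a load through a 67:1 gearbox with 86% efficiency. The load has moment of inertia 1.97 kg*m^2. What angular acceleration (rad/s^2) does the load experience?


tau_out = tau_motor * N * eta
= 0.52 * 67 * 0.86 = 29.9624 Nm
alpha = tau_out / I = 29.9624 / 1.97
= 15.2093 rad/s^2


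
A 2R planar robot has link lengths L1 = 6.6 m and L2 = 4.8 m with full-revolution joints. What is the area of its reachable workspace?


r_max = L1 + L2 = 11.4 m
r_min = |L1 - L2| = 1.8 m
Area = pi*(r_max^2 - r_min^2)
= pi*(129.96 - 3.24)
= pi * 126.72
= 398.1026 m^2


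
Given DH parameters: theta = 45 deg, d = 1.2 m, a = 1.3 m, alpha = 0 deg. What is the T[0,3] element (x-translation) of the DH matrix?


T[0,3] = a * cos(theta)
= 1.3 * cos(45 deg)
= 1.3 * 0.7071
= 0.9192


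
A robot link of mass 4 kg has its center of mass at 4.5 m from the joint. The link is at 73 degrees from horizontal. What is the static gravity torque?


tau = m*g*L*cos(angle)
= 4 * 9.81 * 4.5 * cos(73 deg)
= 4 * 9.81 * 4.5 * 0.2924
= 51.627 Nm


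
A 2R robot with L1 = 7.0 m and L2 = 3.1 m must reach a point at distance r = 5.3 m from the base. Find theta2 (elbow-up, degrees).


cos(theta2) = (r^2 - L1^2 - L2^2) / (2*L1*L2)
cos(theta2) = (28.09 - 49.0 - 9.61) / 43.4
cos(theta2) = -0.703226
theta2 = 134.6864 degrees


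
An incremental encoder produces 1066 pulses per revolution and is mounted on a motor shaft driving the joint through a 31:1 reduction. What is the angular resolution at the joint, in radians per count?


counts per rev = 1066
effective counts at joint = 1066 * 31 = 33046
resolution = 2*pi / 33046
= 1.9013e-04 rad/count


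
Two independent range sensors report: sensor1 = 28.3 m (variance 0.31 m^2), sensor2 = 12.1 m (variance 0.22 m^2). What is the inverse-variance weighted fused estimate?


w1 = (1/var1) / (1/var1 + 1/var2)
   = 3.2258 / (3.2258 + 4.5455) = 0.4151
w2 = 1 - w1 = 0.5849
fused = w1*s1 + w2*s2 = 11.7472 + 7.0774
= 18.8245 m


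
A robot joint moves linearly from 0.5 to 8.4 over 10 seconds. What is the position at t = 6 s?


s = t/T = 6/10 = 0.6
p(t) = p0 + (pf-p0)*s
= 0.5 + (8.4 - 0.5) * 0.6
= 5.24


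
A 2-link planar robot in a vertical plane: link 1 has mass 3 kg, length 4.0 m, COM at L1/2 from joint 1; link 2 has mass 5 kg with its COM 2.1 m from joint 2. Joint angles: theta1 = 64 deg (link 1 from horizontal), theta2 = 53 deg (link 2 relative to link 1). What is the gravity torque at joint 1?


Horizontal distance from joint 1 to link-1 COM:
  x_c1 = (L1/2)*cos(t1) = 2.0 * 0.4384 = 0.8767 m
Horizontal distance from joint 1 to link-2 COM:
  x_c2 = L1*cos(t1) + Lc2*cos(t1+t2)
       = 4.0*0.4384 + 2.1*-0.454 = 0.8001 m
tau1 = m1*g*x_c1 + m2*g*x_c2
     = 3*9.81*0.8767 + 5*9.81*0.8001
     = 25.8025 + 39.2451
     = 65.0477 Nm


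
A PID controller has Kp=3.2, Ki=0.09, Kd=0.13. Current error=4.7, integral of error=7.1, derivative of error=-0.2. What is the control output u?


u = Kp*e + Ki*int(e) + Kd*de/dt
= 3.2*4.7 + 0.09*7.1 + 0.13*(-0.2)
= 15.04 + 0.639 + -0.026
= 15.653


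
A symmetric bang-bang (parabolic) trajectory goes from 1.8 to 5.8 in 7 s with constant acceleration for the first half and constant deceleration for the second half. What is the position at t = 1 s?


Symmetric rest-to-rest: each phase covers (pf-p0)/2 in time T/2. 0.5*a*(T/2)^2 = (pf-p0)/2 => a = 4*(pf-p0)/T^2
a = 4*(5.8-1.8)/7^2 = 0.3265
t = 1 is in the acceleration phase (t <= T/2).
p = p0 + 0.5*a*t^2 = 1.8 + 0.5*0.3265*1^2
= 1.9633


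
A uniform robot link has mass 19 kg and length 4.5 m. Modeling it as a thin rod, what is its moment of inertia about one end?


I = (1/3) * m * L^2
= (1/3) * 19 * 4.5^2
= 0.333333 * 19 * 20.25
= 128.25 kg*m^2


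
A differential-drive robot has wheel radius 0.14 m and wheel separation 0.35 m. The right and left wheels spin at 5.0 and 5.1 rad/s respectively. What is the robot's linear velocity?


vR = r*wR = 0.14*5.0 = 0.7 m/s
vL = r*wL = 0.14*5.1 = 0.714 m/s
v = (vR+vL)/2 = 0.707 m/s
omega = (vR-vL)/L = -0.04 rad/s
linear velocity = 0.707 m/s


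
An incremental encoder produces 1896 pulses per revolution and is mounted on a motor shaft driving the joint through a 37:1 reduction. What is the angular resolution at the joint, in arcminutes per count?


counts per rev = 1896
effective counts at joint = 1896 * 37 = 70152
resolution = 360*60 / 70152
= 0.3079 arcmin/count


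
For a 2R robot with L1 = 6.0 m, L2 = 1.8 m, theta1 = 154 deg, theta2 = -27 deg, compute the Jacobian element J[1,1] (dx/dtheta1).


J[1,1] = -L1*sin(t1) - L2*sin(t1+t2)
= -6.0*sin(154) - 1.8*sin(127)
= -4.0678


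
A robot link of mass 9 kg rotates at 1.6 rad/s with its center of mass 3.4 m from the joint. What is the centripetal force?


F = m * omega^2 * r
= 9 * 1.6^2 * 3.4
= 9 * 2.56 * 3.4
= 78.336 N


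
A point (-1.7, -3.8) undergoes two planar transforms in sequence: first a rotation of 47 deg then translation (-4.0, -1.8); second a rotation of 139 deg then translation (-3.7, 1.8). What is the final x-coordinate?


After transform 1:
x1 = cos(47)*-1.7 - sin(47)*-3.8 + -4.0 = -2.3803
y1 = sin(47)*-1.7 + cos(47)*-3.8 + -1.8 = -5.6349
After transform 2:
x2 = cos(139)*-2.3803 - sin(139)*-5.6349 + -3.7
= 1.7932


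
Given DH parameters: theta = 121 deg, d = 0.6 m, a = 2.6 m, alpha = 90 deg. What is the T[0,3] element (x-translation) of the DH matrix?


T[0,3] = a * cos(theta)
= 2.6 * cos(121 deg)
= 2.6 * -0.515
= -1.3391


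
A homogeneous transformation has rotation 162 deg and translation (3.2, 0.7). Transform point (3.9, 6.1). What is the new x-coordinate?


x' = cos(theta)*px - sin(theta)*py + tx
= -0.9511*3.9 - 0.309*6.1 + 3.2
= -2.3941


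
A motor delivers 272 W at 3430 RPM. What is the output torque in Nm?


omega = 3430 * 2*pi/60 = 359.1888 rad/s
tau = P / omega = 272 / 359.1888
= 0.7573 Nm


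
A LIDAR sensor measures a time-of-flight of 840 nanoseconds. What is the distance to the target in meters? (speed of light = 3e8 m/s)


tof = 840 ns = 8.4e-07 s
dist = c * tof / 2
= 3e8 * 8.4e-07 / 2
= 126.0 m


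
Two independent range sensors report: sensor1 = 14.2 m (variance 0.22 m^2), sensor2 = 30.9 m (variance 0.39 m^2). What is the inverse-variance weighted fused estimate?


w1 = (1/var1) / (1/var1 + 1/var2)
   = 4.5455 / (4.5455 + 2.5641) = 0.6393
w2 = 1 - w1 = 0.3607
fused = w1*s1 + w2*s2 = 9.0787 + 11.1443
= 20.223 m


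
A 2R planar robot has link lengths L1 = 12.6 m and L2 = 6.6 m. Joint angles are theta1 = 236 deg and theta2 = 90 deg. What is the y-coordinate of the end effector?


Convert angles to radians: theta1 = 4.119, theta2 = 1.5708
y = L1*sin(theta1) + L2*sin(theta1+theta2)
y = -10.4459 + -3.6907
y = -14.1365


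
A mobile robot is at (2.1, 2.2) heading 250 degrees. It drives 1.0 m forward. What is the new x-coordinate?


x_new = x0 + d*cos(theta)
= 2.1 + 1.0*cos(250)
= 2.1 + -0.342
= 1.758


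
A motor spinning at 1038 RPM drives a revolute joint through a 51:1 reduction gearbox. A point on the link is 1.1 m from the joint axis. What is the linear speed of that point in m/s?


omega_motor = 1038 * 2*pi/60 = 108.6991 rad/s
omega_joint = omega_motor / 51 = 2.1314 rad/s
v = omega_joint * r = 2.1314 * 1.1
= 2.3445 m/s


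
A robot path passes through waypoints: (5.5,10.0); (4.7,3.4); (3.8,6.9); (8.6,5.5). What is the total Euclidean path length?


Segment lengths:
  seg1 = sqrt((-0.8)^2 + (-6.6)^2) = 6.6483
  seg2 = sqrt((-0.9)^2 + (3.5)^2) = 3.6139
  seg3 = sqrt((4.8)^2 + (-1.4)^2) = 5.0
Total = 15.2622


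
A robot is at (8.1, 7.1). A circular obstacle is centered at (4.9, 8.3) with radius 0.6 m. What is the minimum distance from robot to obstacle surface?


center_dist = sqrt((8.1-4.9)^2 + (7.1-8.3)^2)
= sqrt(10.24 + 1.44)
= 3.4176
min_dist = center_dist - radius = 3.4176 - 0.6 = 2.8176 m


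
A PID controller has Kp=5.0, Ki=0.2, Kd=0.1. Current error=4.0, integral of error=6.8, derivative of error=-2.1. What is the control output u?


u = Kp*e + Ki*int(e) + Kd*de/dt
= 5.0*4.0 + 0.2*6.8 + 0.1*(-2.1)
= 20.0 + 1.36 + -0.21
= 21.15


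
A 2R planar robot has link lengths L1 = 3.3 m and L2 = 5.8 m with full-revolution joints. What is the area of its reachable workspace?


r_max = L1 + L2 = 9.1 m
r_min = |L1 - L2| = 2.5 m
Area = pi*(r_max^2 - r_min^2)
= pi*(82.81 - 6.25)
= pi * 76.56
= 240.5203 m^2


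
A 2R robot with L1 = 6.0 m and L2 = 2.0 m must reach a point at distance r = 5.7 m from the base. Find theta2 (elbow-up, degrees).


cos(theta2) = (r^2 - L1^2 - L2^2) / (2*L1*L2)
cos(theta2) = (32.49 - 36.0 - 4.0) / 24.0
cos(theta2) = -0.312917
theta2 = 108.2351 degrees


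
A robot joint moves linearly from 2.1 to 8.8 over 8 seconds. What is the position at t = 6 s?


s = t/T = 6/8 = 0.75
p(t) = p0 + (pf-p0)*s
= 2.1 + (8.8 - 2.1) * 0.75
= 7.125


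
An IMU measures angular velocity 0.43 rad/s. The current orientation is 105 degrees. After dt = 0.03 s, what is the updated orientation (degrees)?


delta_theta = w * dt = 0.43 * 0.03 = 0.0129 rad
= 0.7391 deg
theta_new = 105 + 0.7391 = 105.7391 deg


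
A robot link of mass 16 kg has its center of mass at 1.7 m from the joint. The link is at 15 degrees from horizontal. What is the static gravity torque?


tau = m*g*L*cos(angle)
= 16 * 9.81 * 1.7 * cos(15 deg)
= 16 * 9.81 * 1.7 * 0.9659
= 257.7399 Nm


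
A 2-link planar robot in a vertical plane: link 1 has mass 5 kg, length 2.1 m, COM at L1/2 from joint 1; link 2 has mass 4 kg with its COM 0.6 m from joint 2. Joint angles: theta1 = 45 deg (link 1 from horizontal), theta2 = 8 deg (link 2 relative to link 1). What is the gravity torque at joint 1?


Horizontal distance from joint 1 to link-1 COM:
  x_c1 = (L1/2)*cos(t1) = 1.05 * 0.7071 = 0.7425 m
Horizontal distance from joint 1 to link-2 COM:
  x_c2 = L1*cos(t1) + Lc2*cos(t1+t2)
       = 2.1*0.7071 + 0.6*0.6018 = 1.846 m
tau1 = m1*g*x_c1 + m2*g*x_c2
     = 5*9.81*0.7425 + 4*9.81*1.846
     = 36.4178 + 72.4376
     = 108.8553 Nm


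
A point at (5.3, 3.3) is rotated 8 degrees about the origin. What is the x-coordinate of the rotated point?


x' = x*cos(theta) - y*sin(theta)
cos(8 deg) = 0.9903, sin(8 deg) = 0.1392
x' = 5.3 * 0.9903 - 3.3 * 0.1392
= 5.2484 - 0.4593
= 4.7891


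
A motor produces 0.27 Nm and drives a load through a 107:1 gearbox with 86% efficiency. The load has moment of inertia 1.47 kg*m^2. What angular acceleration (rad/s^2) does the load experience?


tau_out = tau_motor * N * eta
= 0.27 * 107 * 0.86 = 24.8454 Nm
alpha = tau_out / I = 24.8454 / 1.47
= 16.9016 rad/s^2


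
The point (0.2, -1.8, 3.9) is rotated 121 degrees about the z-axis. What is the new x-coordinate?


Rotation about z-axis: x' = x*cos(theta) - y*sin(theta)
= 0.2 * -0.515 - -1.8 * 0.8572
= 1.4399


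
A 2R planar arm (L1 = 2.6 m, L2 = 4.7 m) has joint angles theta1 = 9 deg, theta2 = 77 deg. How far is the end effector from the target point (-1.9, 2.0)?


End effector via forward kinematics:
x = L1*cos(t1) + L2*cos(t1+t2) = 2.8958
y = L1*sin(t1) + L2*sin(t1+t2) = 5.0953
Distance to target:
d = sqrt((-1.9 - 2.8958)^2 + (2.0 - 5.0953)^2)
= sqrt(23.0001 + 9.5808)
= 5.708 m


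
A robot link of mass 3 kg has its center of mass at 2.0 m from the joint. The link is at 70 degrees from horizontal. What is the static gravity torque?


tau = m*g*L*cos(angle)
= 3 * 9.81 * 2.0 * cos(70 deg)
= 3 * 9.81 * 2.0 * 0.342
= 20.1313 Nm


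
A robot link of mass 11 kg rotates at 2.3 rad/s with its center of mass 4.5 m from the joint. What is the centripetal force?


F = m * omega^2 * r
= 11 * 2.3^2 * 4.5
= 11 * 5.29 * 4.5
= 261.855 N


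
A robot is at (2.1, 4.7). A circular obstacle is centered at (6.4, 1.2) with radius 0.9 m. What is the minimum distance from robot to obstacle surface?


center_dist = sqrt((2.1-6.4)^2 + (4.7-1.2)^2)
= sqrt(18.49 + 12.25)
= 5.5444
min_dist = center_dist - radius = 5.5444 - 0.9 = 4.6444 m


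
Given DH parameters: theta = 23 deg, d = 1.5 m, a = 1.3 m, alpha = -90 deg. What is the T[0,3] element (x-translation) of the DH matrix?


T[0,3] = a * cos(theta)
= 1.3 * cos(23 deg)
= 1.3 * 0.9205
= 1.1967


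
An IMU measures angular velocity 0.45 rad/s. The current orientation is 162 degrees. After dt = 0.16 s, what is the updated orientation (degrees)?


delta_theta = w * dt = 0.45 * 0.16 = 0.072 rad
= 4.1253 deg
theta_new = 162 + 4.1253 = 166.1253 deg


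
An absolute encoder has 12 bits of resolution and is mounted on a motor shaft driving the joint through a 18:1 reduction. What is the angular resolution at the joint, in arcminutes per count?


counts = 2^12 = 4096
effective counts at joint = 4096 * 18 = 73728
resolution = 360*60 / 73728
= 0.293 arcmin/count


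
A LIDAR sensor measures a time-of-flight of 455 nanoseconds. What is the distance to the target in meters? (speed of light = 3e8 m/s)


tof = 455 ns = 4.55e-07 s
dist = c * tof / 2
= 3e8 * 4.55e-07 / 2
= 68.25 m


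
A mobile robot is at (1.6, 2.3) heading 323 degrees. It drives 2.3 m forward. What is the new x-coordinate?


x_new = x0 + d*cos(theta)
= 1.6 + 2.3*cos(323)
= 1.6 + 1.8369
= 3.4369


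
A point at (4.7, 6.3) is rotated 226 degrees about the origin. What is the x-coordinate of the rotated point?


x' = x*cos(theta) - y*sin(theta)
cos(226 deg) = -0.6947, sin(226 deg) = -0.7193
x' = 4.7 * -0.6947 - 6.3 * -0.7193
= -3.2649 - -4.5318
= 1.2669


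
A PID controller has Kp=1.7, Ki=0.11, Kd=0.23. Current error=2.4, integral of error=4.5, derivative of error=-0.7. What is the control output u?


u = Kp*e + Ki*int(e) + Kd*de/dt
= 1.7*2.4 + 0.11*4.5 + 0.23*(-0.7)
= 4.08 + 0.495 + -0.161
= 4.414


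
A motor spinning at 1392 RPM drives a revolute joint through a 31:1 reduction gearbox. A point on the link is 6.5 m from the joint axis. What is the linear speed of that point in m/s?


omega_motor = 1392 * 2*pi/60 = 145.7699 rad/s
omega_joint = omega_motor / 31 = 4.7023 rad/s
v = omega_joint * r = 4.7023 * 6.5
= 30.5647 m/s


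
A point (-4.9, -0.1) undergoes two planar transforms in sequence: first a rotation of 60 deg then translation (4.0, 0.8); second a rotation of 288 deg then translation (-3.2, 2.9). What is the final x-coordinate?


After transform 1:
x1 = cos(60)*-4.9 - sin(60)*-0.1 + 4.0 = 1.6366
y1 = sin(60)*-4.9 + cos(60)*-0.1 + 0.8 = -3.4935
After transform 2:
x2 = cos(288)*1.6366 - sin(288)*-3.4935 + -3.2
= -6.0168


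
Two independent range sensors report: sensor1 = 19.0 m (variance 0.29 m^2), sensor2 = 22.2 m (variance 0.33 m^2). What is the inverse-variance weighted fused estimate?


w1 = (1/var1) / (1/var1 + 1/var2)
   = 3.4483 / (3.4483 + 3.0303) = 0.5323
w2 = 1 - w1 = 0.4677
fused = w1*s1 + w2*s2 = 10.1129 + 10.3839
= 20.4968 m


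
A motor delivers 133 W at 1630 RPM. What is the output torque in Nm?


omega = 1630 * 2*pi/60 = 170.6932 rad/s
tau = P / omega = 133 / 170.6932
= 0.7792 Nm


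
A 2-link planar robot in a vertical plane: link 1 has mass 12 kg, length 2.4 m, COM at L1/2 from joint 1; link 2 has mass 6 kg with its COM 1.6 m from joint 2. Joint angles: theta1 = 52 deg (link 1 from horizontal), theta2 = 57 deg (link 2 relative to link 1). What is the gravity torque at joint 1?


Horizontal distance from joint 1 to link-1 COM:
  x_c1 = (L1/2)*cos(t1) = 1.2 * 0.6157 = 0.7388 m
Horizontal distance from joint 1 to link-2 COM:
  x_c2 = L1*cos(t1) + Lc2*cos(t1+t2)
       = 2.4*0.6157 + 1.6*-0.3256 = 0.9567 m
tau1 = m1*g*x_c1 + m2*g*x_c2
     = 12*9.81*0.7388 + 6*9.81*0.9567
     = 86.9708 + 56.3101
     = 143.2809 Nm


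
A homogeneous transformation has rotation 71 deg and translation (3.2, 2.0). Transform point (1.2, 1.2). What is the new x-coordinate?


x' = cos(theta)*px - sin(theta)*py + tx
= 0.3256*1.2 - 0.9455*1.2 + 3.2
= 2.4561


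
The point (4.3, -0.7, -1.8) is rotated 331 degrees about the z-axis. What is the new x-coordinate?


Rotation about z-axis: x' = x*cos(theta) - y*sin(theta)
= 4.3 * 0.8746 - -0.7 * -0.4848
= 3.4215


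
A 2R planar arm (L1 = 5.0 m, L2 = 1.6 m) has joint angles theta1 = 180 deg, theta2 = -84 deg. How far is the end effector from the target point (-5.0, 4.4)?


End effector via forward kinematics:
x = L1*cos(t1) + L2*cos(t1+t2) = -5.1672
y = L1*sin(t1) + L2*sin(t1+t2) = 1.5912
Distance to target:
d = sqrt((-5.0 - -5.1672)^2 + (4.4 - 1.5912)^2)
= sqrt(0.028 + 7.8892)
= 2.8137 m


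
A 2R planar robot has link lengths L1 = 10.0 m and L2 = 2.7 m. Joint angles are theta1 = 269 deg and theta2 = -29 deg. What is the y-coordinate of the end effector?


Convert angles to radians: theta1 = 4.6949, theta2 = -0.5061
y = L1*sin(theta1) + L2*sin(theta1+theta2)
y = -9.9985 + -2.3383
y = -12.3367


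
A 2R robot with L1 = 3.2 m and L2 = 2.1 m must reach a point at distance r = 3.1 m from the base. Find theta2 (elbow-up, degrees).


cos(theta2) = (r^2 - L1^2 - L2^2) / (2*L1*L2)
cos(theta2) = (9.61 - 10.24 - 4.41) / 13.44
cos(theta2) = -0.375
theta2 = 112.0243 degrees


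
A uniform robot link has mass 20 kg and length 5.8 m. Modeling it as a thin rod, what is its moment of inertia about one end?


I = (1/3) * m * L^2
= (1/3) * 20 * 5.8^2
= 0.333333 * 20 * 33.64
= 224.2667 kg*m^2


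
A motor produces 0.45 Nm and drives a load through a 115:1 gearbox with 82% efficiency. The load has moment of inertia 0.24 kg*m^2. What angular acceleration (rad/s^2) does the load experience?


tau_out = tau_motor * N * eta
= 0.45 * 115 * 0.82 = 42.435 Nm
alpha = tau_out / I = 42.435 / 0.24
= 176.8125 rad/s^2


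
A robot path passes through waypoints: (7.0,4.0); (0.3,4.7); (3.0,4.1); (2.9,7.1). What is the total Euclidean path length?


Segment lengths:
  seg1 = sqrt((-6.7)^2 + (0.7)^2) = 6.7365
  seg2 = sqrt((2.7)^2 + (-0.6)^2) = 2.7659
  seg3 = sqrt((-0.1)^2 + (3.0)^2) = 3.0017
Total = 12.504


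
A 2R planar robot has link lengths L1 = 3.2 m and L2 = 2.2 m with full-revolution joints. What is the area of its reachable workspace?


r_max = L1 + L2 = 5.4 m
r_min = |L1 - L2| = 1.0 m
Area = pi*(r_max^2 - r_min^2)
= pi*(29.16 - 1.0)
= pi * 28.16
= 88.4672 m^2


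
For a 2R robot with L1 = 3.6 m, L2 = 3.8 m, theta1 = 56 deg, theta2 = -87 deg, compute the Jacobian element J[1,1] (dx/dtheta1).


J[1,1] = -L1*sin(t1) - L2*sin(t1+t2)
= -3.6*sin(56) - 3.8*sin(-31)
= -1.0274


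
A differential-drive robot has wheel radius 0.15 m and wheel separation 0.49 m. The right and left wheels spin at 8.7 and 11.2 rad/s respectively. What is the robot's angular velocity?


vR = r*wR = 0.15*8.7 = 1.305 m/s
vL = r*wL = 0.15*11.2 = 1.68 m/s
v = (vR+vL)/2 = 1.4925 m/s
omega = (vR-vL)/L = -0.7653 rad/s
angular velocity = -0.7653 rad/s


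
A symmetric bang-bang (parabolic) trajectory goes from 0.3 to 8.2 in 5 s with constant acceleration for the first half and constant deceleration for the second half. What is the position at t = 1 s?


Symmetric rest-to-rest: each phase covers (pf-p0)/2 in time T/2. 0.5*a*(T/2)^2 = (pf-p0)/2 => a = 4*(pf-p0)/T^2
a = 4*(8.2-0.3)/5^2 = 1.264
t = 1 is in the acceleration phase (t <= T/2).
p = p0 + 0.5*a*t^2 = 0.3 + 0.5*1.264*1^2
= 0.932


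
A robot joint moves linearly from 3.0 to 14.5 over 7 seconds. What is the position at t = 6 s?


s = t/T = 6/7 = 0.8571
p(t) = p0 + (pf-p0)*s
= 3.0 + (14.5 - 3.0) * 0.8571
= 12.8571


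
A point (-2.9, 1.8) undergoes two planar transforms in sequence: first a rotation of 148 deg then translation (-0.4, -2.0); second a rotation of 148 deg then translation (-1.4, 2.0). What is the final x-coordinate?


After transform 1:
x1 = cos(148)*-2.9 - sin(148)*1.8 + -0.4 = 1.1055
y1 = sin(148)*-2.9 + cos(148)*1.8 + -2.0 = -5.0633
After transform 2:
x2 = cos(148)*1.1055 - sin(148)*-5.0633 + -1.4
= 0.3456


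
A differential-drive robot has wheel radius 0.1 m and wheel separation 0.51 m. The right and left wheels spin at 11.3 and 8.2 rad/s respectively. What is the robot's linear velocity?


vR = r*wR = 0.1*11.3 = 1.13 m/s
vL = r*wL = 0.1*8.2 = 0.82 m/s
v = (vR+vL)/2 = 0.975 m/s
omega = (vR-vL)/L = 0.6078 rad/s
linear velocity = 0.975 m/s


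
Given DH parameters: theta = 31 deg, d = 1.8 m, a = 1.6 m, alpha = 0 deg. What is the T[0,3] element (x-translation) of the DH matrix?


T[0,3] = a * cos(theta)
= 1.6 * cos(31 deg)
= 1.6 * 0.8572
= 1.3715


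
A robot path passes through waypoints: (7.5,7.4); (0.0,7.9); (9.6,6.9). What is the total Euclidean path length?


Segment lengths:
  seg1 = sqrt((-7.5)^2 + (0.5)^2) = 7.5166
  seg2 = sqrt((9.6)^2 + (-1.0)^2) = 9.6519
Total = 17.1686


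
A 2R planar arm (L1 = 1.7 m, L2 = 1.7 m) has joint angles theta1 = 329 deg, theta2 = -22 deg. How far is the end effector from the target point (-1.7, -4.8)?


End effector via forward kinematics:
x = L1*cos(t1) + L2*cos(t1+t2) = 2.4803
y = L1*sin(t1) + L2*sin(t1+t2) = -2.2332
Distance to target:
d = sqrt((-1.7 - 2.4803)^2 + (-4.8 - -2.2332)^2)
= sqrt(17.4747 + 6.5882)
= 4.9054 m


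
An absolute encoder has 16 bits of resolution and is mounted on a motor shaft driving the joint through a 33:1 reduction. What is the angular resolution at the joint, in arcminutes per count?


counts = 2^16 = 65536
effective counts at joint = 65536 * 33 = 2162688
resolution = 360*60 / 2162688
= 0.01 arcmin/count


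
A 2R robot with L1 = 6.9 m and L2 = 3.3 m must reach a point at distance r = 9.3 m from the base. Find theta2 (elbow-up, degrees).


cos(theta2) = (r^2 - L1^2 - L2^2) / (2*L1*L2)
cos(theta2) = (86.49 - 47.61 - 10.89) / 45.54
cos(theta2) = 0.614625
theta2 = 52.0754 degrees


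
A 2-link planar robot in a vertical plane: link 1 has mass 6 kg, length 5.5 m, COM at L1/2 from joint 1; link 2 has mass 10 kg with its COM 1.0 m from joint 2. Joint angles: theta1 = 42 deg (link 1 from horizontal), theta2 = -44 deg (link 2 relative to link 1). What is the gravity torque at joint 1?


Horizontal distance from joint 1 to link-1 COM:
  x_c1 = (L1/2)*cos(t1) = 2.75 * 0.7431 = 2.0436 m
Horizontal distance from joint 1 to link-2 COM:
  x_c2 = L1*cos(t1) + Lc2*cos(t1+t2)
       = 5.5*0.7431 + 1.0*0.9994 = 5.0867 m
tau1 = m1*g*x_c1 + m2*g*x_c2
     = 6*9.81*2.0436 + 10*9.81*5.0867
     = 120.2891 + 499.004
     = 619.2932 Nm


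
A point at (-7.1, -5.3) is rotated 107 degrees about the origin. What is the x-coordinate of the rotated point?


x' = x*cos(theta) - y*sin(theta)
cos(107 deg) = -0.2924, sin(107 deg) = 0.9563
x' = -7.1 * -0.2924 - -5.3 * 0.9563
= 2.0758 - -5.0684
= 7.1443


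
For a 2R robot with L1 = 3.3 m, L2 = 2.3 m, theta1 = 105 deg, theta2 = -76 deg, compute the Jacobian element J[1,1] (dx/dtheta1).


J[1,1] = -L1*sin(t1) - L2*sin(t1+t2)
= -3.3*sin(105) - 2.3*sin(29)
= -4.3026


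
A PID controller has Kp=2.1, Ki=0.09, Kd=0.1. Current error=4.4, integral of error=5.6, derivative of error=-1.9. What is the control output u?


u = Kp*e + Ki*int(e) + Kd*de/dt
= 2.1*4.4 + 0.09*5.6 + 0.1*(-1.9)
= 9.24 + 0.504 + -0.19
= 9.554


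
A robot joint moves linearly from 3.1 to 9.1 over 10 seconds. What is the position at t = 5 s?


s = t/T = 5/10 = 0.5
p(t) = p0 + (pf-p0)*s
= 3.1 + (9.1 - 3.1) * 0.5
= 6.1


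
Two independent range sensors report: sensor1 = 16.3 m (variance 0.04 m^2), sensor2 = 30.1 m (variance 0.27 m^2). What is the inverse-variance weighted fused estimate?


w1 = (1/var1) / (1/var1 + 1/var2)
   = 25.0 / (25.0 + 3.7037) = 0.871
w2 = 1 - w1 = 0.129
fused = w1*s1 + w2*s2 = 14.1968 + 3.8839
= 18.0806 m


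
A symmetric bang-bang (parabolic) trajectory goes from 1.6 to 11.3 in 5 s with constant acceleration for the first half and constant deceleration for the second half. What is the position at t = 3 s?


Symmetric rest-to-rest: each phase covers (pf-p0)/2 in time T/2. 0.5*a*(T/2)^2 = (pf-p0)/2 => a = 4*(pf-p0)/T^2
a = 4*(11.3-1.6)/5^2 = 1.552
t = 3 is in the deceleration phase (t > T/2).
p = pf - 0.5*a*(T-t)^2 = 11.3 - 0.5*1.552*2^2
= 8.196


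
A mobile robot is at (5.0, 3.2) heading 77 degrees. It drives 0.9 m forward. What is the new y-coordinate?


y_new = y0 + d*sin(theta)
= 3.2 + 0.9*sin(77)
= 3.2 + 0.8769
= 4.0769


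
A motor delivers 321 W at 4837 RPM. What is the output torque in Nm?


omega = 4837 * 2*pi/60 = 506.5295 rad/s
tau = P / omega = 321 / 506.5295
= 0.6337 Nm


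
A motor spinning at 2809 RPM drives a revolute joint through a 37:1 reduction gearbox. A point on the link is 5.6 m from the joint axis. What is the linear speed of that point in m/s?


omega_motor = 2809 * 2*pi/60 = 294.1578 rad/s
omega_joint = omega_motor / 37 = 7.9502 rad/s
v = omega_joint * r = 7.9502 * 5.6
= 44.5212 m/s


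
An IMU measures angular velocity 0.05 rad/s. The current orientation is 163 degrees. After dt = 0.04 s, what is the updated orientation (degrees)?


delta_theta = w * dt = 0.05 * 0.04 = 0.002 rad
= 0.1146 deg
theta_new = 163 + 0.1146 = 163.1146 deg


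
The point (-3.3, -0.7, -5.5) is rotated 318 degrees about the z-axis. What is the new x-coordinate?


Rotation about z-axis: x' = x*cos(theta) - y*sin(theta)
= -3.3 * 0.7431 - -0.7 * -0.6691
= -2.9208


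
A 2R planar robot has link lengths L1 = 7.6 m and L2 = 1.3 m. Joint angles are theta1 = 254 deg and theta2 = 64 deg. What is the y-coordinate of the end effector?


Convert angles to radians: theta1 = 4.4331, theta2 = 1.117
y = L1*sin(theta1) + L2*sin(theta1+theta2)
y = -7.3056 + -0.8699
y = -8.1755


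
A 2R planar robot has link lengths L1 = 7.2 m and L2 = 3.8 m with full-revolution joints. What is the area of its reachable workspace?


r_max = L1 + L2 = 11.0 m
r_min = |L1 - L2| = 3.4 m
Area = pi*(r_max^2 - r_min^2)
= pi*(121.0 - 11.56)
= pi * 109.44
= 343.8159 m^2


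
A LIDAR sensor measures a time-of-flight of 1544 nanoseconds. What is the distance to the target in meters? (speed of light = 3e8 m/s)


tof = 1544 ns = 1.544e-06 s
dist = c * tof / 2
= 3e8 * 1.544e-06 / 2
= 231.6 m


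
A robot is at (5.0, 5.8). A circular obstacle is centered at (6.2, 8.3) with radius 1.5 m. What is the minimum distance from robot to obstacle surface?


center_dist = sqrt((5.0-6.2)^2 + (5.8-8.3)^2)
= sqrt(1.44 + 6.25)
= 2.7731
min_dist = center_dist - radius = 2.7731 - 1.5 = 1.2731 m


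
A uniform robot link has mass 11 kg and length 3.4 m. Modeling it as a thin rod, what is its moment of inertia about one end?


I = (1/3) * m * L^2
= (1/3) * 11 * 3.4^2
= 0.333333 * 11 * 11.56
= 42.3867 kg*m^2


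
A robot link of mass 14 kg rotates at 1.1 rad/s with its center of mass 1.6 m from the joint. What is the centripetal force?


F = m * omega^2 * r
= 14 * 1.1^2 * 1.6
= 14 * 1.21 * 1.6
= 27.104 N


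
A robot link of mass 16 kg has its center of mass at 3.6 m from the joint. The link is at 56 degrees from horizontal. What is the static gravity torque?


tau = m*g*L*cos(angle)
= 16 * 9.81 * 3.6 * cos(56 deg)
= 16 * 9.81 * 3.6 * 0.5592
= 315.9753 Nm


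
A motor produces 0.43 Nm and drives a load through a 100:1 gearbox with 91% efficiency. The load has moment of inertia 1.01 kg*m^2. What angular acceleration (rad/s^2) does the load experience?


tau_out = tau_motor * N * eta
= 0.43 * 100 * 0.91 = 39.13 Nm
alpha = tau_out / I = 39.13 / 1.01
= 38.7426 rad/s^2


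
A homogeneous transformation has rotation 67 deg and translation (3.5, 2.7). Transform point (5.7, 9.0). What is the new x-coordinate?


x' = cos(theta)*px - sin(theta)*py + tx
= 0.3907*5.7 - 0.9205*9.0 + 3.5
= -2.5574


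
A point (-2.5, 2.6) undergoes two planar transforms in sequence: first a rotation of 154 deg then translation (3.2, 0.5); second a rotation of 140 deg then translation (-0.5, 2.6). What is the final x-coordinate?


After transform 1:
x1 = cos(154)*-2.5 - sin(154)*2.6 + 3.2 = 4.3072
y1 = sin(154)*-2.5 + cos(154)*2.6 + 0.5 = -2.9328
After transform 2:
x2 = cos(140)*4.3072 - sin(140)*-2.9328 + -0.5
= -1.9144


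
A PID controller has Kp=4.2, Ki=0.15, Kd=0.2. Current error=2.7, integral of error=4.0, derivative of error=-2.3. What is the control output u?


u = Kp*e + Ki*int(e) + Kd*de/dt
= 4.2*2.7 + 0.15*4.0 + 0.2*(-2.3)
= 11.34 + 0.6 + -0.46
= 11.48


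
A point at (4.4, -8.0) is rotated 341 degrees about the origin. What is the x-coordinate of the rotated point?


x' = x*cos(theta) - y*sin(theta)
cos(341 deg) = 0.9455, sin(341 deg) = -0.3256
x' = 4.4 * 0.9455 - -8.0 * -0.3256
= 4.1603 - 2.6045
= 1.5557


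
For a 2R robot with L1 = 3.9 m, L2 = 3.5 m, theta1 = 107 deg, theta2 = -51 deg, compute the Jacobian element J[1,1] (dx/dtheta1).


J[1,1] = -L1*sin(t1) - L2*sin(t1+t2)
= -3.9*sin(107) - 3.5*sin(56)
= -6.6312


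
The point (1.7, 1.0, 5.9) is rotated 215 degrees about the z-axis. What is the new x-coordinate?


Rotation about z-axis: x' = x*cos(theta) - y*sin(theta)
= 1.7 * -0.8192 - 1.0 * -0.5736
= -0.819


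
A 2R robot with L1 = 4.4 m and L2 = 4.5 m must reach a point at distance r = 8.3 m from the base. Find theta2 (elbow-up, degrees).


cos(theta2) = (r^2 - L1^2 - L2^2) / (2*L1*L2)
cos(theta2) = (68.89 - 19.36 - 20.25) / 39.6
cos(theta2) = 0.739394
theta2 = 42.3202 degrees


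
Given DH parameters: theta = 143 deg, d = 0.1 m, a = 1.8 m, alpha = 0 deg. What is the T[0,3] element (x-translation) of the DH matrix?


T[0,3] = a * cos(theta)
= 1.8 * cos(143 deg)
= 1.8 * -0.7986
= -1.4375


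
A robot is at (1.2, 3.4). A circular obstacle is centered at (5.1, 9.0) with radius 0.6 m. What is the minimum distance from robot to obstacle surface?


center_dist = sqrt((1.2-5.1)^2 + (3.4-9.0)^2)
= sqrt(15.21 + 31.36)
= 6.8242
min_dist = center_dist - radius = 6.8242 - 0.6 = 6.2242 m


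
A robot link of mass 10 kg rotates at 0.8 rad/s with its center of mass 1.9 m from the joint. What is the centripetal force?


F = m * omega^2 * r
= 10 * 0.8^2 * 1.9
= 10 * 0.64 * 1.9
= 12.16 N


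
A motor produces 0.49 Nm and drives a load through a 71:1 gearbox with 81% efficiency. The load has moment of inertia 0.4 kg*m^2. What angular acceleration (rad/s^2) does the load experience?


tau_out = tau_motor * N * eta
= 0.49 * 71 * 0.81 = 28.1799 Nm
alpha = tau_out / I = 28.1799 / 0.4
= 70.4497 rad/s^2


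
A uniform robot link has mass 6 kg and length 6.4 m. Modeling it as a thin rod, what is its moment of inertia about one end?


I = (1/3) * m * L^2
= (1/3) * 6 * 6.4^2
= 0.333333 * 6 * 40.96
= 81.92 kg*m^2


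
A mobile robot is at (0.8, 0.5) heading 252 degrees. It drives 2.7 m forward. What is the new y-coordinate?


y_new = y0 + d*sin(theta)
= 0.5 + 2.7*sin(252)
= 0.5 + -2.5679
= -2.0679


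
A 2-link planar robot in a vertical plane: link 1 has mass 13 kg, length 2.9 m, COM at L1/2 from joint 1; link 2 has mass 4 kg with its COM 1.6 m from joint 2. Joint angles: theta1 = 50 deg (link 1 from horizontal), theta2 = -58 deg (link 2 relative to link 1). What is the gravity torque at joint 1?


Horizontal distance from joint 1 to link-1 COM:
  x_c1 = (L1/2)*cos(t1) = 1.45 * 0.6428 = 0.932 m
Horizontal distance from joint 1 to link-2 COM:
  x_c2 = L1*cos(t1) + Lc2*cos(t1+t2)
       = 2.9*0.6428 + 1.6*0.9903 = 3.4485 m
tau1 = m1*g*x_c1 + m2*g*x_c2
     = 13*9.81*0.932 + 4*9.81*3.4485
     = 118.8633 + 135.3196
     = 254.183 Nm


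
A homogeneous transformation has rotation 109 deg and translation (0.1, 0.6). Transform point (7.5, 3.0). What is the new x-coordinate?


x' = cos(theta)*px - sin(theta)*py + tx
= -0.3256*7.5 - 0.9455*3.0 + 0.1
= -5.1783


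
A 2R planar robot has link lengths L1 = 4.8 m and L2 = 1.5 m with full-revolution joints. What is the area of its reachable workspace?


r_max = L1 + L2 = 6.3 m
r_min = |L1 - L2| = 3.3 m
Area = pi*(r_max^2 - r_min^2)
= pi*(39.69 - 10.89)
= pi * 28.8
= 90.4779 m^2


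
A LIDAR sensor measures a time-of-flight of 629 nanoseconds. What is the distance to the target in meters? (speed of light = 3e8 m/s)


tof = 629 ns = 6.29e-07 s
dist = c * tof / 2
= 3e8 * 6.29e-07 / 2
= 94.35 m


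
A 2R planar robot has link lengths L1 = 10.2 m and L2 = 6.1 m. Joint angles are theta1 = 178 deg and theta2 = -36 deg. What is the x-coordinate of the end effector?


Convert angles to radians: theta1 = 3.1067, theta2 = -0.6283
x = L1*cos(theta1) + L2*cos(theta1+theta2)
x = -10.1938 + -4.8069
x = -15.0007


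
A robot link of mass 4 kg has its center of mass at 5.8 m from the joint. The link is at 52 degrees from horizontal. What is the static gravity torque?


tau = m*g*L*cos(angle)
= 4 * 9.81 * 5.8 * cos(52 deg)
= 4 * 9.81 * 5.8 * 0.6157
= 140.1196 Nm


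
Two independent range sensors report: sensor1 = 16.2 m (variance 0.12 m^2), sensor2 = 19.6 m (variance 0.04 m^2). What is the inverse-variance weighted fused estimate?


w1 = (1/var1) / (1/var1 + 1/var2)
   = 8.3333 / (8.3333 + 25.0) = 0.25
w2 = 1 - w1 = 0.75
fused = w1*s1 + w2*s2 = 4.05 + 14.7
= 18.75 m


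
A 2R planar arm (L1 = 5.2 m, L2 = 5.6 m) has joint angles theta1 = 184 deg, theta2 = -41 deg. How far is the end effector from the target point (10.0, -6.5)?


End effector via forward kinematics:
x = L1*cos(t1) + L2*cos(t1+t2) = -9.6597
y = L1*sin(t1) + L2*sin(t1+t2) = 3.0074
Distance to target:
d = sqrt((10.0 - -9.6597)^2 + (-6.5 - 3.0074)^2)
= sqrt(386.5035 + 90.3912)
= 21.8379 m


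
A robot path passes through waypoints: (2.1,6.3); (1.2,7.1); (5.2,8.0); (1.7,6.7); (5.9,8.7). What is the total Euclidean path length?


Segment lengths:
  seg1 = sqrt((-0.9)^2 + (0.8)^2) = 1.2042
  seg2 = sqrt((4.0)^2 + (0.9)^2) = 4.1
  seg3 = sqrt((-3.5)^2 + (-1.3)^2) = 3.7336
  seg4 = sqrt((4.2)^2 + (2.0)^2) = 4.6519
Total = 13.6897


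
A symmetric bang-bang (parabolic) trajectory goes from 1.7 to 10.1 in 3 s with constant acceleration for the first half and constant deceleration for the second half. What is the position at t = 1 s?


Symmetric rest-to-rest: each phase covers (pf-p0)/2 in time T/2. 0.5*a*(T/2)^2 = (pf-p0)/2 => a = 4*(pf-p0)/T^2
a = 4*(10.1-1.7)/3^2 = 3.7333
t = 1 is in the acceleration phase (t <= T/2).
p = p0 + 0.5*a*t^2 = 1.7 + 0.5*3.7333*1^2
= 3.5667


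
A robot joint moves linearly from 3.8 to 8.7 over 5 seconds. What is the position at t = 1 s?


s = t/T = 1/5 = 0.2
p(t) = p0 + (pf-p0)*s
= 3.8 + (8.7 - 3.8) * 0.2
= 4.78


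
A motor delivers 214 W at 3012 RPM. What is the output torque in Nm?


omega = 3012 * 2*pi/60 = 315.4159 rad/s
tau = P / omega = 214 / 315.4159
= 0.6785 Nm


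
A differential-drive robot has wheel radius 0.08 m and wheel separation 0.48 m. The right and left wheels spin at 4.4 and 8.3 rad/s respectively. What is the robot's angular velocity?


vR = r*wR = 0.08*4.4 = 0.352 m/s
vL = r*wL = 0.08*8.3 = 0.664 m/s
v = (vR+vL)/2 = 0.508 m/s
omega = (vR-vL)/L = -0.65 rad/s
angular velocity = -0.65 rad/s


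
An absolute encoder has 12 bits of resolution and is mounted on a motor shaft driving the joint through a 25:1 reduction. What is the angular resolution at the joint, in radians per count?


counts = 2^12 = 4096
effective counts at joint = 4096 * 25 = 102400
resolution = 2*pi / 102400
= 6.1359e-05 rad/count


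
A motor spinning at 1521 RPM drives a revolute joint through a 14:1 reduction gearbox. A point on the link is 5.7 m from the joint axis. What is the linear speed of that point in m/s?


omega_motor = 1521 * 2*pi/60 = 159.2787 rad/s
omega_joint = omega_motor / 14 = 11.3771 rad/s
v = omega_joint * r = 11.3771 * 5.7
= 64.8492 m/s


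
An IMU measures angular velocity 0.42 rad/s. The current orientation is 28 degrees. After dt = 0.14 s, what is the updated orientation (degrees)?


delta_theta = w * dt = 0.42 * 0.14 = 0.0588 rad
= 3.369 deg
theta_new = 28 + 3.369 = 31.369 deg


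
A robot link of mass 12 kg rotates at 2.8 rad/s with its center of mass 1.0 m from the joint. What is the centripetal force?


F = m * omega^2 * r
= 12 * 2.8^2 * 1.0
= 12 * 7.84 * 1.0
= 94.08 N


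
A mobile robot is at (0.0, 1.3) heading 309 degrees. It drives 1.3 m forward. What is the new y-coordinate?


y_new = y0 + d*sin(theta)
= 1.3 + 1.3*sin(309)
= 1.3 + -1.0103
= 0.2897


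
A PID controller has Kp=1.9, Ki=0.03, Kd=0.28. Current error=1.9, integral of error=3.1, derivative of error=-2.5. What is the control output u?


u = Kp*e + Ki*int(e) + Kd*de/dt
= 1.9*1.9 + 0.03*3.1 + 0.28*(-2.5)
= 3.61 + 0.093 + -0.7
= 3.003


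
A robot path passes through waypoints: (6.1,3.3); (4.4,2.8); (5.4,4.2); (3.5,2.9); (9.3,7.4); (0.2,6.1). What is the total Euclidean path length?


Segment lengths:
  seg1 = sqrt((-1.7)^2 + (-0.5)^2) = 1.772
  seg2 = sqrt((1.0)^2 + (1.4)^2) = 1.7205
  seg3 = sqrt((-1.9)^2 + (-1.3)^2) = 2.3022
  seg4 = sqrt((5.8)^2 + (4.5)^2) = 7.341
  seg5 = sqrt((-9.1)^2 + (-1.3)^2) = 9.1924
Total = 22.328


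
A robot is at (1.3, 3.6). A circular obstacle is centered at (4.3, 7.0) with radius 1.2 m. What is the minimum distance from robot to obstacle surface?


center_dist = sqrt((1.3-4.3)^2 + (3.6-7.0)^2)
= sqrt(9.0 + 11.56)
= 4.5343
min_dist = center_dist - radius = 4.5343 - 1.2 = 3.3343 m


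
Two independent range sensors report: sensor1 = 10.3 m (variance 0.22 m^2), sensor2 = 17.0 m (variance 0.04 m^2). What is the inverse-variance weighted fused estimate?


w1 = (1/var1) / (1/var1 + 1/var2)
   = 4.5455 / (4.5455 + 25.0) = 0.1538
w2 = 1 - w1 = 0.8462
fused = w1*s1 + w2*s2 = 1.5846 + 14.3846
= 15.9692 m


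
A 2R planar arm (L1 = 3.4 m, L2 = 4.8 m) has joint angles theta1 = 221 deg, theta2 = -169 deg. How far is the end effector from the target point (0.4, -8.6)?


End effector via forward kinematics:
x = L1*cos(t1) + L2*cos(t1+t2) = 0.3892
y = L1*sin(t1) + L2*sin(t1+t2) = 1.5519
Distance to target:
d = sqrt((0.4 - 0.3892)^2 + (-8.6 - 1.5519)^2)
= sqrt(0.0001 + 103.0601)
= 10.1519 m


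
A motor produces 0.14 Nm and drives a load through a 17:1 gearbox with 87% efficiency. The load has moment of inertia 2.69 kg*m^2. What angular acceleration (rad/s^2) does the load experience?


tau_out = tau_motor * N * eta
= 0.14 * 17 * 0.87 = 2.0706 Nm
alpha = tau_out / I = 2.0706 / 2.69
= 0.7697 rad/s^2
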